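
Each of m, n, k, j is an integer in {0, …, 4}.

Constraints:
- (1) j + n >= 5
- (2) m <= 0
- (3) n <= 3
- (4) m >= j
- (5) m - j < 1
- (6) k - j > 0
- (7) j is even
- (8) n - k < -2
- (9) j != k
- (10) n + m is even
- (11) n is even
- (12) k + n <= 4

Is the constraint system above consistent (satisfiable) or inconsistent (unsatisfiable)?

From constraints 2 and 4: j ≤ m ≤ 0. From constraint 3: n ≤ 3. Hence j + n ≤ 3. But constraint 1 requires j + n ≥ 5, and 5 > 3. Contradiction.

Unsatisfiable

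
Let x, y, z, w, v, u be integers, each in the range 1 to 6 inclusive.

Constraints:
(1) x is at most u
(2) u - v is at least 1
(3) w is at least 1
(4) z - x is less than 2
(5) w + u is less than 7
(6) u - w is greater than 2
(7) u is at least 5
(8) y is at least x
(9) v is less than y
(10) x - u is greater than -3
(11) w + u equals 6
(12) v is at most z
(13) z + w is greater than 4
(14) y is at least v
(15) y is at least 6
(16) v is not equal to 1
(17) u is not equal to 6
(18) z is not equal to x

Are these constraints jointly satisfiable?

The assignment x = 4, y = 6, z = 5, w = 1, v = 4, u = 5 works:
  constraint 2 holds since u - v = 1.
  constraint 4 holds since z - x = 1.
The rest check out directly.

Satisfiable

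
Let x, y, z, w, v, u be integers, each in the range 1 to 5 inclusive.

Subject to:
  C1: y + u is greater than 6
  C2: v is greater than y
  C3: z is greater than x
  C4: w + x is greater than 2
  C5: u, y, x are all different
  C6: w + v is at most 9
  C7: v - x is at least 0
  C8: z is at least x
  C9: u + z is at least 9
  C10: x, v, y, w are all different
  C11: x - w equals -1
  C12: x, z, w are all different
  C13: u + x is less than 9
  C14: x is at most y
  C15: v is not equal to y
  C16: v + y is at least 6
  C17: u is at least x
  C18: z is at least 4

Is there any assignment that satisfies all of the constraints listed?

Satisfiable

The assignment x = 2, y = 4, z = 4, w = 3, v = 5, u = 5 works:
  constraint 1 holds since y + u = 9.
  constraint 4 holds since w + x = 5.
The rest check out directly.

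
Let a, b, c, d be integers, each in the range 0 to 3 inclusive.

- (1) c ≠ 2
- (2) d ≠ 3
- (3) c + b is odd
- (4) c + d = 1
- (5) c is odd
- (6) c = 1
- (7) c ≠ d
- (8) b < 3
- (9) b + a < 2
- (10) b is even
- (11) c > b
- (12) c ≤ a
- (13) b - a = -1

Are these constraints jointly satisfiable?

The assignment a = 1, b = 0, c = 1, d = 0 works:
  constraint 4 holds since c + d = 1.
  constraint 9 holds since b + a = 1.
The rest check out directly.

Satisfiable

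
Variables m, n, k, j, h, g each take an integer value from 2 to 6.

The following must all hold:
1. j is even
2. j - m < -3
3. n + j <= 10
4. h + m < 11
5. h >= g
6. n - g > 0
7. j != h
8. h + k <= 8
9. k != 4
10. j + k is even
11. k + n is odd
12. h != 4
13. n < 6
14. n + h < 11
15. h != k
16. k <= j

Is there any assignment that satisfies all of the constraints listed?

Satisfiable

The assignment m = 6, n = 5, k = 2, j = 2, h = 3, g = 2 works:
  constraint 2 holds since j - m = -4.
  constraint 3 holds since n + j = 7.
  constraint 4 holds since h + m = 9.
The rest check out directly.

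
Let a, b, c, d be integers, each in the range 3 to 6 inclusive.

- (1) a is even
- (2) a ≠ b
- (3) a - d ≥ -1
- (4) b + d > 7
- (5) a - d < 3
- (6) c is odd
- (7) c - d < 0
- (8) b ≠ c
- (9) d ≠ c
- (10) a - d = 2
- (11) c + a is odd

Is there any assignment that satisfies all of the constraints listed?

Try a = 6, b = 5, c = 3, d = 4.
Check constraint 3: a - d = 2; constraint 4: b + d = 9. The remaining constraints are straightforward to verify.

Satisfiable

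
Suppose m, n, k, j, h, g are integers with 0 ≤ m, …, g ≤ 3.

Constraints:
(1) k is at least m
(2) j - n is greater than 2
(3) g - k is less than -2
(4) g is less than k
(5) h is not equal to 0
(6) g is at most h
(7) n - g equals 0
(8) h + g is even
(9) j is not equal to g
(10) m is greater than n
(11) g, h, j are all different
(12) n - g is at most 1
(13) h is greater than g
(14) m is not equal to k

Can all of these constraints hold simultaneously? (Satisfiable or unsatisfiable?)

Satisfiable

Take m = 2, n = 0, k = 3, j = 3, h = 2, g = 0. Then constraint 2: j - n = 3; constraint 3: g - k = -3, and every other listed constraint is also met.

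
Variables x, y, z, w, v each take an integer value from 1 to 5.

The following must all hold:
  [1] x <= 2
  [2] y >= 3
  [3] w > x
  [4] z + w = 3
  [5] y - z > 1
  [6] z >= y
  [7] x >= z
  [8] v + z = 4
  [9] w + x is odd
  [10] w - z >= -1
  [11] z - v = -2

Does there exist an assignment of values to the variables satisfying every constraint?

Unsatisfiable

From constraints 2 and 6: z ≥ y and y ≥ 3, so z ≥ 3. From constraints 1 and 7: z ≤ x and x ≤ 2, so z ≤ 2. But 2 < 3, so no value of z works.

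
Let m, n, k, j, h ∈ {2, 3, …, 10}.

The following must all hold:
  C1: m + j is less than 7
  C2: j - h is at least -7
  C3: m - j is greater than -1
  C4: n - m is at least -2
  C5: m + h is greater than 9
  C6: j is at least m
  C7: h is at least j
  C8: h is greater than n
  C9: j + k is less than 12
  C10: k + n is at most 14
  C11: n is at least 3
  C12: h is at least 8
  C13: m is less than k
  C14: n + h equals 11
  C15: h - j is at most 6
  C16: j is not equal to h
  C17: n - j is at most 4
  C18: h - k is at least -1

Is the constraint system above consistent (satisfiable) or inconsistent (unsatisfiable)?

Satisfiable

Take m = 2, n = 3, k = 9, j = 2, h = 8. Then constraint 1: m + j = 4; constraint 2: j - h = -6, and every other listed constraint is also met.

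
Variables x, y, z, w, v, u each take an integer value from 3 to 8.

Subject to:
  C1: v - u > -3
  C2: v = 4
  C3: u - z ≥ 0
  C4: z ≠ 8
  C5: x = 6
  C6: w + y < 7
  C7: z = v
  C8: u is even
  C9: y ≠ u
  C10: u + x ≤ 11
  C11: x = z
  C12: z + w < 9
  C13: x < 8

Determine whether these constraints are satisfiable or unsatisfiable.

Unsatisfiable

Constraint 5 fixes x = 6 and constraint 2 fixes v = 4. Constraints 7 and 11 give x = z = v, so x = v. But 6 ≠ 4 — contradiction.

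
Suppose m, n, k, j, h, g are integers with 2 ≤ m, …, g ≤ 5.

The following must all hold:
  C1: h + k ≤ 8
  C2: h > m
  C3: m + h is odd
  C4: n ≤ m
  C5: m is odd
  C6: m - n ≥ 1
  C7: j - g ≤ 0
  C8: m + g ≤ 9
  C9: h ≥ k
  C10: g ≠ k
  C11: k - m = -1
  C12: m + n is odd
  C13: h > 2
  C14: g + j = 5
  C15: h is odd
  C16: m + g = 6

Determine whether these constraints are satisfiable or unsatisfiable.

Unsatisfiable

Constraint 5 makes m odd and constraint 15 makes h odd, so m + h must be even. Constraint 3 says m + h is odd — contradiction.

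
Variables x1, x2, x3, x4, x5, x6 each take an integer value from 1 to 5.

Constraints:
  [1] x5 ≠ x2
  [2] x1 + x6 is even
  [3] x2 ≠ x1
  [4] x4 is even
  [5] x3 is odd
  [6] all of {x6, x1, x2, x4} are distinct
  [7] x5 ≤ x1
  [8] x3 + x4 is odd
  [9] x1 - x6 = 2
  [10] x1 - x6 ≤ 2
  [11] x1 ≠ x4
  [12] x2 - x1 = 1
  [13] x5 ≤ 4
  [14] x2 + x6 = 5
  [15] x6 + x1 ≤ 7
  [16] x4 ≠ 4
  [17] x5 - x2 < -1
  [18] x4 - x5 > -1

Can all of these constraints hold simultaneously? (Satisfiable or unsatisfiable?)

Satisfiable

The assignment x1 = 3, x2 = 4, x3 = 5, x4 = 2, x5 = 2, x6 = 1 works:
  constraint 9 holds since x1 - x6 = 2.
  constraint 10 holds since x1 - x6 = 2.
  constraint 12 holds since x2 - x1 = 1.
The rest check out directly.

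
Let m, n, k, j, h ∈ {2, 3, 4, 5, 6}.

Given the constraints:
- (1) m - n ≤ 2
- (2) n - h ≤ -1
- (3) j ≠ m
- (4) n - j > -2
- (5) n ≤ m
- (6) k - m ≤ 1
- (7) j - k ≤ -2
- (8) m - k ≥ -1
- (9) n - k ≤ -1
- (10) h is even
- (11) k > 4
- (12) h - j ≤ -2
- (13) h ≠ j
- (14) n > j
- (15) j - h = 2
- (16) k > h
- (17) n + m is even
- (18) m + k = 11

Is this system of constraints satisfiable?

Unsatisfiable

Constraints 1, 2, 7, 8, and 12 give m − k ≥ -1, k − j ≥ 2, j − h ≥ 2, h − n ≥ 1, n − m ≥ -2.
Adding all 5 inequalities: the left sides telescope to 0, and the right sides sum to (-1) + 2 + 2 + 1 + (-2) = 2. So 0 ≥ 2, which is false.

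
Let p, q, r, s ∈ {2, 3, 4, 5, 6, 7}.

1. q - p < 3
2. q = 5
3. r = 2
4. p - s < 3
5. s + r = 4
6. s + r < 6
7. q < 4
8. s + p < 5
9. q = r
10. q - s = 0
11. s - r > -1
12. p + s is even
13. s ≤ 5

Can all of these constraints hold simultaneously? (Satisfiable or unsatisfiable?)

Unsatisfiable

Constraint 2 fixes q = 5 and constraint 3 fixes r = 2, but constraint 9 requires q = r. Since 5 ≠ 2, contradiction.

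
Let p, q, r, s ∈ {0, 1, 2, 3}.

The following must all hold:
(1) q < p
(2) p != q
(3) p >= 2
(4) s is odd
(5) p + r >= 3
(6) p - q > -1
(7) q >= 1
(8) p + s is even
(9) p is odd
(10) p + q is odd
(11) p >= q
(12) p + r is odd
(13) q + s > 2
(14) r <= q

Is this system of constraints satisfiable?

Setting (p, q, r, s) = (3, 2, 2, 1) satisfies everything: constraint 5: p + r = 5; constraint 6: p - q = 1; constraint 13: q + s = 3, and the others follow.

Satisfiable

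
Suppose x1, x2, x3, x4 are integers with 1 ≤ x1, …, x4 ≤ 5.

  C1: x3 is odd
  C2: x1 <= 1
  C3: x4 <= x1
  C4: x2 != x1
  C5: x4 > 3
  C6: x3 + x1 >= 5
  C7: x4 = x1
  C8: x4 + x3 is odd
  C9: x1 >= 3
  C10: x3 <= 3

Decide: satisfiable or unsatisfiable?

From constraint 5: x4 ≥ 4. From constraints 2 and 3: x4 ≤ x1 and x1 ≤ 1, so x4 ≤ 1. But 1 < 4, so no value of x4 works.

Unsatisfiable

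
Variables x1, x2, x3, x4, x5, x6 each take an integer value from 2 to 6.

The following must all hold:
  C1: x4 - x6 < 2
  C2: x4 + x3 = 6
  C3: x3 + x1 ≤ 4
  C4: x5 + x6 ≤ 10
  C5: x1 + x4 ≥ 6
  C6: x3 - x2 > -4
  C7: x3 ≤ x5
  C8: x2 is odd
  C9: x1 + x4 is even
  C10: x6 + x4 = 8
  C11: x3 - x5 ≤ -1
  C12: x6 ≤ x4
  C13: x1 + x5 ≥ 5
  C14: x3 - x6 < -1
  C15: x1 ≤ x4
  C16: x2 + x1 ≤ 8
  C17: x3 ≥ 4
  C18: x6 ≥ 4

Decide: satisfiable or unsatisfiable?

From constraints 12 and 18: x4 ≥ x6 ≥ 4. From constraint 17: x3 ≥ 4. Hence x4 + x3 ≥ 8. But constraint 2 requires x4 + x3 = 6, and 6 < 8. Contradiction.

Unsatisfiable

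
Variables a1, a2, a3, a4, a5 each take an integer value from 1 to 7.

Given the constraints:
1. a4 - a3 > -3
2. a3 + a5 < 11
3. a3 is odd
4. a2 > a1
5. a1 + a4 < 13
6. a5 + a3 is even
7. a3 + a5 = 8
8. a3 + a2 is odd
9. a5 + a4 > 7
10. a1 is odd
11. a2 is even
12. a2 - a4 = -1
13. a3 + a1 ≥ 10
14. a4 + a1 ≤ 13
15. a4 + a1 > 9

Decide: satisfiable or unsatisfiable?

Try a1 = 3, a2 = 6, a3 = 7, a4 = 7, a5 = 1.
Check constraint 1: a4 - a3 = 0; constraint 2: a3 + a5 = 8; constraint 5: a1 + a4 = 10. The remaining constraints are straightforward to verify.

Satisfiable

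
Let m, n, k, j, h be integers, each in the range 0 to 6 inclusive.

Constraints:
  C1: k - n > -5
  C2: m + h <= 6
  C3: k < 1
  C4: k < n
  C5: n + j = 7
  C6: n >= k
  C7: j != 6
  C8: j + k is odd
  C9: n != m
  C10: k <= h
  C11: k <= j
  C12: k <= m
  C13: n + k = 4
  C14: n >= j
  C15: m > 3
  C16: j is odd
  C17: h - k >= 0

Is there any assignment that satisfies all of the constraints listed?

Satisfiable

The assignment m = 5, n = 4, k = 0, j = 3, h = 0 works:
  constraint 1 holds since k - n = -4.
  constraint 2 holds since m + h = 5.
The rest check out directly.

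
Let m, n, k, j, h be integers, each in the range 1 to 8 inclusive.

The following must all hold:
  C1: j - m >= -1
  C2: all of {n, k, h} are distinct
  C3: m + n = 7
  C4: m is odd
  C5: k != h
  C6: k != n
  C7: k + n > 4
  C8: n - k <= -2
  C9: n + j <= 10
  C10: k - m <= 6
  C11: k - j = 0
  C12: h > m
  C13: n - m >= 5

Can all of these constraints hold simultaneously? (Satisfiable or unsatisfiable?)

Unsatisfiable

Constraints 8, 10, and 13 give k − n ≥ 2, n − m ≥ 5, m − k ≥ -6.
Adding all 3 inequalities: the left sides telescope to 0, and the right sides sum to 2 + 5 + (-6) = 1. So 0 ≥ 1, which is false.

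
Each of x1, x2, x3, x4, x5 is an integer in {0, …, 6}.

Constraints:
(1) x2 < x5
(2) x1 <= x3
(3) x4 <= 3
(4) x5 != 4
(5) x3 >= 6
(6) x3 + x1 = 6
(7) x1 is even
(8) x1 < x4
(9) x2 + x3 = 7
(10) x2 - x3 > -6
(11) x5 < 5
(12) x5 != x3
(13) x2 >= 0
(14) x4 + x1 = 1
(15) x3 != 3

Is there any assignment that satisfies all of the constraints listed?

Take x1 = 0, x2 = 1, x3 = 6, x4 = 1, x5 = 2. Then constraint 6: x3 + x1 = 6; constraint 9: x2 + x3 = 7, and every other listed constraint is also met.

Satisfiable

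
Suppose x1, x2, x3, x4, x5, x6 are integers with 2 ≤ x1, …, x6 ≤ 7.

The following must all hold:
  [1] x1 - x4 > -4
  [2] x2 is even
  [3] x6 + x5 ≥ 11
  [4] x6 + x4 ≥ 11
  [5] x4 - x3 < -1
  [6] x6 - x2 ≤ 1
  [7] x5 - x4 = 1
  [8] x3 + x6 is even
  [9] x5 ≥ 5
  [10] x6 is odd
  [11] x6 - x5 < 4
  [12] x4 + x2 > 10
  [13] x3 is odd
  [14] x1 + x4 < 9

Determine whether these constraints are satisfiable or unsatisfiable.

Satisfiable

Setting (x1, x2, x3, x4, x5, x6) = (3, 6, 7, 5, 6, 7) satisfies everything: constraint 1: x1 - x4 = -2; constraint 3: x6 + x5 = 13, and the others follow.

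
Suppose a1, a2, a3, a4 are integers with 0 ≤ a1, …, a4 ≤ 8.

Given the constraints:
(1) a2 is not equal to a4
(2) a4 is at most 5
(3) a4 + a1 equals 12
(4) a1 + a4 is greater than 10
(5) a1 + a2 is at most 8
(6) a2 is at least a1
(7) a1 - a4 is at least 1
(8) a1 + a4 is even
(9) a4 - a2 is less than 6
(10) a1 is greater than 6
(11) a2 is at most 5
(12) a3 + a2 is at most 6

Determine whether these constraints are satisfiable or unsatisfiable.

From constraint 2: a4 ≤ 5. From constraints 6 and 11: a1 ≤ a2 ≤ 5. Hence a4 + a1 ≤ 10. But constraint 3 requires a4 + a1 = 12, and 12 > 10. Contradiction.

Unsatisfiable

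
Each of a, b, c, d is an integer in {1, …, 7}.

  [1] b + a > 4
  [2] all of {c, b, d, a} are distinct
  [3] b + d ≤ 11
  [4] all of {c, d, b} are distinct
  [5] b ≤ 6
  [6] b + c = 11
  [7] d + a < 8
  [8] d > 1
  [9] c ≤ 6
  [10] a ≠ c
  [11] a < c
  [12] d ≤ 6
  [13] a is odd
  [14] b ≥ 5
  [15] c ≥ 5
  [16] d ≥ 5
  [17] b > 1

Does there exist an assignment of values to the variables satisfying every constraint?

Constraints 5, 9, 12, 14, 15, and 16 confine each of c, d, b to the 2 values {5, 6}.
Constraint 4 requires all 3 of them to be distinct, but only 2 values are available — impossible by the pigeonhole principle.

Unsatisfiable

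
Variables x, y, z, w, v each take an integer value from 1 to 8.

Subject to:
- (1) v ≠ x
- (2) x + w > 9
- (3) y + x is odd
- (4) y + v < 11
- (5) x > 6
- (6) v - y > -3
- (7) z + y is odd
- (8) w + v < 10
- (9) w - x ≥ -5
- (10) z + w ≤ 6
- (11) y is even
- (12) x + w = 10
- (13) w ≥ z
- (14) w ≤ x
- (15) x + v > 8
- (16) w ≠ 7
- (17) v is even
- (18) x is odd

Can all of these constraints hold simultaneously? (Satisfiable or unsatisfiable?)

The assignment x = 7, y = 4, z = 3, w = 3, v = 4 works:
  constraint 2 holds since x + w = 10.
  constraint 4 holds since y + v = 8.
  constraint 6 holds since v - y = 0.
The rest check out directly.

Satisfiable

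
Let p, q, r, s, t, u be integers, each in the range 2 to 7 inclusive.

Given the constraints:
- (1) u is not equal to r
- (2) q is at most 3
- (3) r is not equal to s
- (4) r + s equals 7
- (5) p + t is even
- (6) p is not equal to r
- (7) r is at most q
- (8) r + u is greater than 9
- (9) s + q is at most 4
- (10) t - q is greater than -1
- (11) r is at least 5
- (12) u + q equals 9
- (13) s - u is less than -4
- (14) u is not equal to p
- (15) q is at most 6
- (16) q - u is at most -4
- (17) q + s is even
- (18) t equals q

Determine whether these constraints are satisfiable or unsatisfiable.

Unsatisfiable

From constraints 7 and 11: q ≥ r and r ≥ 5, so q ≥ 5. From constraint 2: q ≤ 3. But 3 < 5, so no value of q works.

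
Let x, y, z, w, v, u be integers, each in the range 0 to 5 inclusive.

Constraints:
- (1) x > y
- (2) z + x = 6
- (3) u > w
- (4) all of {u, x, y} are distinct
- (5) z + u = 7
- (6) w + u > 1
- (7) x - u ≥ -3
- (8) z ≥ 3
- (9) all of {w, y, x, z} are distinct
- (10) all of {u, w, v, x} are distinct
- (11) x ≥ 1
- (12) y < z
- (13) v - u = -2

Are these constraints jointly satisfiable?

Satisfiable

Setting (x, y, z, w, v, u) = (2, 1, 4, 0, 1, 3) satisfies everything: constraint 2: z + x = 6; constraint 5: z + u = 7, and the others follow.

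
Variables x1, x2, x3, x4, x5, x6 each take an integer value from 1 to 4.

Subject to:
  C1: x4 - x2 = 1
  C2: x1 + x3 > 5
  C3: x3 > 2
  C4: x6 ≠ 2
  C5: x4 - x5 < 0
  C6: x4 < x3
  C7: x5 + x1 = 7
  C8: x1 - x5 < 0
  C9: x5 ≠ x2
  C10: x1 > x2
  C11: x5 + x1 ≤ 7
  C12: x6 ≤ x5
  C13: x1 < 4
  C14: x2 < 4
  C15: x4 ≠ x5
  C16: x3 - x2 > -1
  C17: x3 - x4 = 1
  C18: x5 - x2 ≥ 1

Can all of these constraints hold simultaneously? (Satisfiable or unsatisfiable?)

Try x1 = 3, x2 = 2, x3 = 4, x4 = 3, x5 = 4, x6 = 1.
Check constraint 1: x4 - x2 = 1; constraint 2: x1 + x3 = 7. The remaining constraints are straightforward to verify.

Satisfiable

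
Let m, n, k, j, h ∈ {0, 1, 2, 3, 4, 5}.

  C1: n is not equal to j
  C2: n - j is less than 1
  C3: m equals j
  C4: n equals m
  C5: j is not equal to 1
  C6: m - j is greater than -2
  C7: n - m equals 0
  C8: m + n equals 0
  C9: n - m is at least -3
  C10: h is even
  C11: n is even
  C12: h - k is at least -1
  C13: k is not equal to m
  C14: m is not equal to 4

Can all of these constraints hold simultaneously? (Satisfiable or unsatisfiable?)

Unsatisfiable

From constraints 3 and 4, n = m = j, so n = j. But constraint 1 says n ≠ j. Contradiction.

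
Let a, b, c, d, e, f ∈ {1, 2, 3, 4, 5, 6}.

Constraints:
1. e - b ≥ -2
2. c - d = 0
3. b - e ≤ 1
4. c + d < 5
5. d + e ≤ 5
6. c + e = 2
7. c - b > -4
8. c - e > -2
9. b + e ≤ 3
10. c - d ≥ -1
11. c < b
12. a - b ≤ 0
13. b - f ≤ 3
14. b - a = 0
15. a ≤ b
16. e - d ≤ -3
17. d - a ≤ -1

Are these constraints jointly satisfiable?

Constraints 1, 12, 16, and 17 give a − d ≥ 1, d − e ≥ 3, e − b ≥ -2, b − a ≥ 0.
Adding all 4 inequalities: the left sides telescope to 0, and the right sides sum to 1 + 3 + (-2) + 0 = 2. So 0 ≥ 2, which is false.

Unsatisfiable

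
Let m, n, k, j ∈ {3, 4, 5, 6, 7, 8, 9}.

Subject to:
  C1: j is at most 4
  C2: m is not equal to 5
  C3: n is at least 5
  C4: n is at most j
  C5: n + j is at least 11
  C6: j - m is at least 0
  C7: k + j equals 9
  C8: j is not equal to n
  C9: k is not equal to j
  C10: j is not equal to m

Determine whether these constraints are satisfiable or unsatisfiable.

Unsatisfiable

From constraint 3: n ≥ 5. From constraints 1 and 4: n ≤ j and j ≤ 4, so n ≤ 4. But 4 < 5, so no value of n works.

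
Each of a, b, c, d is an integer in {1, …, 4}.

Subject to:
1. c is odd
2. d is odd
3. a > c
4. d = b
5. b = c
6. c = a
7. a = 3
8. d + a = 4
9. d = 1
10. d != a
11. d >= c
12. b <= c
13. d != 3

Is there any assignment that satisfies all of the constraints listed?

Unsatisfiable

Constraint 9 fixes d = 1 and constraint 7 fixes a = 3. Constraints 4, 5, and 6 give d = b = c = a, so d = a. But 1 ≠ 3 — contradiction.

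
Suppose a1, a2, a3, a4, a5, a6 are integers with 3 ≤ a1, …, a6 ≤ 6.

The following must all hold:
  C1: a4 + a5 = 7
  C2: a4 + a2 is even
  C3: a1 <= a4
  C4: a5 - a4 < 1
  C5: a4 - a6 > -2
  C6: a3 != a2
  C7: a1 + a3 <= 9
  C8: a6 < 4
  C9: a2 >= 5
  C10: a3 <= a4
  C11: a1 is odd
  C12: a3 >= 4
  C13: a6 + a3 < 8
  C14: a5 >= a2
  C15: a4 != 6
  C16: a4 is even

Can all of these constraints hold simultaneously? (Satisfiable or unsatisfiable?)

From constraints 10 and 12: a4 ≥ a3 ≥ 4. From constraints 9 and 14: a5 ≥ a2 ≥ 5. Hence a4 + a5 ≥ 9. But constraint 1 requires a4 + a5 = 7, and 7 < 9. Contradiction.

Unsatisfiable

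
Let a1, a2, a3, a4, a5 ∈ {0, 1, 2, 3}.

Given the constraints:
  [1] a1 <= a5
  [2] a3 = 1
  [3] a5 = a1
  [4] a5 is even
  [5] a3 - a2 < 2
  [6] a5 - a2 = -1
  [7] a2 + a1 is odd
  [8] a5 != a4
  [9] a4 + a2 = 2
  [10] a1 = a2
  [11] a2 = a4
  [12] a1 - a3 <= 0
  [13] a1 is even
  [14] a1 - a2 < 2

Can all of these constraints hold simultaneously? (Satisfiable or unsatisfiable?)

From constraints 3, 10, and 11, a5 = a1 = a2 = a4, so a5 = a4. But constraint 8 says a5 ≠ a4. Contradiction.

Unsatisfiable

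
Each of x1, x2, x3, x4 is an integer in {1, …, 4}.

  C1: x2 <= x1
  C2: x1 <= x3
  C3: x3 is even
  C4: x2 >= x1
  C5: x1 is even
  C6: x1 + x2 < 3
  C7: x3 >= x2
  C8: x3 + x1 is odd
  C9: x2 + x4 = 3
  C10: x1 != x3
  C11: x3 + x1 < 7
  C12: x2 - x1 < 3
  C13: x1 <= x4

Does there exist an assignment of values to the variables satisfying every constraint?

Constraint 3 makes x3 even and constraint 5 makes x1 even, so x3 + x1 must be even. Constraint 8 says x3 + x1 is odd — contradiction.

Unsatisfiable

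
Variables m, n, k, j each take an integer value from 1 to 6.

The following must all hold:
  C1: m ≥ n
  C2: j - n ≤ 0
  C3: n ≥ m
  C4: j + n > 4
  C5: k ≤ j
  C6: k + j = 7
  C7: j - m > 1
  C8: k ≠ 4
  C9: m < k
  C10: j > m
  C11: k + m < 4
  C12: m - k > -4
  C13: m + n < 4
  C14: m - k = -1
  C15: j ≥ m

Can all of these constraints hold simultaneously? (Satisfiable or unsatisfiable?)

Unsatisfiable

Constraints 1, 2, 5, and 9 give n ≤ m, m < k, k ≤ j, j ≤ n. Chaining: n ≤ m < k ≤ j ≤ n, which forces n < n — impossible.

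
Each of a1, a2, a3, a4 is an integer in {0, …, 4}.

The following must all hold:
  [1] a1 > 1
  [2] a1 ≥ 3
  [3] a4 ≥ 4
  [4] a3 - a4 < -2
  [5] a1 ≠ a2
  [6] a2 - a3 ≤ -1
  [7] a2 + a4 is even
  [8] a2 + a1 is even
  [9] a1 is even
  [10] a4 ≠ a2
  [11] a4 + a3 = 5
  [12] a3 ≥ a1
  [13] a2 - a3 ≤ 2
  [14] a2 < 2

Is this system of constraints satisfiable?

From constraint 3: a4 ≥ 4. From constraints 2 and 12: a3 ≥ a1 ≥ 3. Hence a4 + a3 ≥ 7. But constraint 11 requires a4 + a3 = 5, and 5 < 7. Contradiction.

Unsatisfiable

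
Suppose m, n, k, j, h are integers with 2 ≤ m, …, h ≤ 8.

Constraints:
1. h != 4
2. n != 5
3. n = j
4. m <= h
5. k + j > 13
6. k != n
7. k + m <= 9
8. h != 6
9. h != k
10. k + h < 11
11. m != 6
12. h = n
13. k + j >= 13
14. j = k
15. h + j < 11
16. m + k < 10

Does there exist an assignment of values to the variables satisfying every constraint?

Unsatisfiable

From constraints 3, 12, and 14, h = n = j = k, so h = k. But constraint 9 says h ≠ k. Contradiction.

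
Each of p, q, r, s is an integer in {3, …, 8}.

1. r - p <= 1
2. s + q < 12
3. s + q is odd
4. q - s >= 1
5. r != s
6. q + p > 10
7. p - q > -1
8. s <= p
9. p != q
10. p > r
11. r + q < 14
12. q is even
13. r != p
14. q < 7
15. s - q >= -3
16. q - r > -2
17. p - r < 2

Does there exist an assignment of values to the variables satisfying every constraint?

Setting (p, q, r, s) = (7, 6, 6, 3) satisfies everything: constraint 1: r - p = -1; constraint 2: s + q = 9; constraint 4: q - s = 3, and the others follow.

Satisfiable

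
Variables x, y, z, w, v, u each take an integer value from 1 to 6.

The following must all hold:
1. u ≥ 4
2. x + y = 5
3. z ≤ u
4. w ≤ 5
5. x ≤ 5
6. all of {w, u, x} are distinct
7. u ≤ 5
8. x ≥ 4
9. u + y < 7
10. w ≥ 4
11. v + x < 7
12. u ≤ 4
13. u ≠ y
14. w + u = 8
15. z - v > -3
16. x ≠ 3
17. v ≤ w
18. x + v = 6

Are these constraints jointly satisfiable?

Constraints 1, 4, 5, 7, 8, and 10 confine each of w, u, x to the 2 values {4, 5}.
Constraint 6 requires all 3 of them to be distinct, but only 2 values are available — impossible by the pigeonhole principle.

Unsatisfiable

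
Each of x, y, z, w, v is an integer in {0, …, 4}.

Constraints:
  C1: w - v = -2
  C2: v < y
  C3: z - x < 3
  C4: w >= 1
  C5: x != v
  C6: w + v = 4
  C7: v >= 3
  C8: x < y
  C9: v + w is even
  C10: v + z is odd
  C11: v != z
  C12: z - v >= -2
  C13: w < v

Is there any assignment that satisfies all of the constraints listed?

Satisfiable

The assignment x = 2, y = 4, z = 4, w = 1, v = 3 works:
  constraint 1 holds since w - v = -2.
  constraint 3 holds since z - x = 2.
The rest check out directly.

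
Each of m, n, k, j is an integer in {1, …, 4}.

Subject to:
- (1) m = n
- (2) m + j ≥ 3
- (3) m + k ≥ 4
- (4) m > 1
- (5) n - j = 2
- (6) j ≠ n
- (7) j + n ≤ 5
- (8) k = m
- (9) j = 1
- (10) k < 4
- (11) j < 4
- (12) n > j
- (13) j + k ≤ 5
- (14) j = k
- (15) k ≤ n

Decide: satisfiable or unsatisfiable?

From constraints 1, 8, and 14, j = k = m = n, so j = n. But constraint 6 says j ≠ n. Contradiction.

Unsatisfiable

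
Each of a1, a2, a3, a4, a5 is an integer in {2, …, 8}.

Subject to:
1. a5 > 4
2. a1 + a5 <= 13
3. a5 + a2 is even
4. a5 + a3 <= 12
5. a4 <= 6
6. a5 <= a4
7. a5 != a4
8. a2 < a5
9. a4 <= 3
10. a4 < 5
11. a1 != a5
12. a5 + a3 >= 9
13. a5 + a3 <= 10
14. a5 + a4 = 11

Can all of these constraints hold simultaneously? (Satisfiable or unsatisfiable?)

From constraint 1: a5 ≥ 5. From constraints 6 and 9: a5 ≤ a4 and a4 ≤ 3, so a5 ≤ 3. But 3 < 5, so no value of a5 works.

Unsatisfiable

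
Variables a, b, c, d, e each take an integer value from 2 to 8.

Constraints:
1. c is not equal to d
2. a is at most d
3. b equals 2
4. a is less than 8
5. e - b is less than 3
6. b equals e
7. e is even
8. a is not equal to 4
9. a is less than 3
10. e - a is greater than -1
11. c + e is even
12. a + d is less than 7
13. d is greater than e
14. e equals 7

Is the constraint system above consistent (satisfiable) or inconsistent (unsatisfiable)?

Constraint 3 fixes b = 2 and constraint 14 fixes e = 7, but constraint 6 requires b = e. Since 2 ≠ 7, contradiction.

Unsatisfiable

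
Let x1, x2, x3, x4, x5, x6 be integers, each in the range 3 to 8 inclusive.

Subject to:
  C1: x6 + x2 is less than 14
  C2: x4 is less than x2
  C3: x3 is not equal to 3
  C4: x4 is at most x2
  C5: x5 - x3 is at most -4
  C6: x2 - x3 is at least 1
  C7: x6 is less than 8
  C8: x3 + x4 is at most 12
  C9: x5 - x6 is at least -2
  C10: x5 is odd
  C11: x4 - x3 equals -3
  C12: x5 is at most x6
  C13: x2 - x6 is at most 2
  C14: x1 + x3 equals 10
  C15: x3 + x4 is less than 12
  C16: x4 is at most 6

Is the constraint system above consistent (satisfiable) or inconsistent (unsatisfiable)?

Unsatisfiable

Constraints 5, 6, 9, and 13 give x5 − x6 ≥ -2, x6 − x2 ≥ -2, x2 − x3 ≥ 1, x3 − x5 ≥ 4.
Adding all 4 inequalities: the left sides telescope to 0, and the right sides sum to (-2) + (-2) + 1 + 4 = 1. So 0 ≥ 1, which is false.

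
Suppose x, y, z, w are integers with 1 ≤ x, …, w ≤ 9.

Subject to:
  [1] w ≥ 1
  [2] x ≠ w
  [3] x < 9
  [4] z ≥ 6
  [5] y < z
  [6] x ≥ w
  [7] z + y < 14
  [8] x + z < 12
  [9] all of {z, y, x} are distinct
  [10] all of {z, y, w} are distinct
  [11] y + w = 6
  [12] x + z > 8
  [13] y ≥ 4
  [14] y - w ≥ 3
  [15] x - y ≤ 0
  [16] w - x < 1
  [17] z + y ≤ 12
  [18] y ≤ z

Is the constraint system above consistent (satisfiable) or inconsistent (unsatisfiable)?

The assignment x = 3, y = 5, z = 6, w = 1 works:
  constraint 7 holds since z + y = 11.
  constraint 8 holds since x + z = 9.
The rest check out directly.

Satisfiable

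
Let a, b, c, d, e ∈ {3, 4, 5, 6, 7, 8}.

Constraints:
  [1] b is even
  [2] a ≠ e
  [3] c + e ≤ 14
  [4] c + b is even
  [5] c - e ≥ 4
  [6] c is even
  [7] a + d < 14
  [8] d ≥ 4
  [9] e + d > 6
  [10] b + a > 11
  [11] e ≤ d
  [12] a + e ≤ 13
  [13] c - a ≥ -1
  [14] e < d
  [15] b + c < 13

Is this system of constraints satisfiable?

Satisfiable

Try a = 8, b = 4, c = 8, d = 5, e = 4.
Check constraint 3: c + e = 12; constraint 5: c - e = 4; constraint 7: a + d = 13. The remaining constraints are straightforward to verify.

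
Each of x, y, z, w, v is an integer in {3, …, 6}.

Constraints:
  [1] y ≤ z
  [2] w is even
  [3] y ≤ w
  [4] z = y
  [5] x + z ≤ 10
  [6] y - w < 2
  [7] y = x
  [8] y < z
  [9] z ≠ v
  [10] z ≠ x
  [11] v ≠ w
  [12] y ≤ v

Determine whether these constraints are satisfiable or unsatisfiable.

Unsatisfiable

From constraints 4 and 7, z = y = x, so z = x. But constraint 10 says z ≠ x. Contradiction.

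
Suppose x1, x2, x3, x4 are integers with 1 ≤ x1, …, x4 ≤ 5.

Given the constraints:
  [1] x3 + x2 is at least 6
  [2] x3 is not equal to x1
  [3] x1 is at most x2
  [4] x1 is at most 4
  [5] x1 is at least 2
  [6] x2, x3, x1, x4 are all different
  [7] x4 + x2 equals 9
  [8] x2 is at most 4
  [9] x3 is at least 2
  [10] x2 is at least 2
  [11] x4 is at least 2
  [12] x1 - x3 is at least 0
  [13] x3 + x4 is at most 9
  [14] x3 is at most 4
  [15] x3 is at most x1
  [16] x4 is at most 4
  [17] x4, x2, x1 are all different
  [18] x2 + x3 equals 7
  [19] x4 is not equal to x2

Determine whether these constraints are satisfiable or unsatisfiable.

Constraints 4, 5, 8, 9, 10, 11, 14, and 16 confine each of x2, x3, x1, x4 to the 3 values {2, …, 4}.
Constraint 6 requires all 4 of them to be distinct, but only 3 values are available — impossible by the pigeonhole principle.

Unsatisfiable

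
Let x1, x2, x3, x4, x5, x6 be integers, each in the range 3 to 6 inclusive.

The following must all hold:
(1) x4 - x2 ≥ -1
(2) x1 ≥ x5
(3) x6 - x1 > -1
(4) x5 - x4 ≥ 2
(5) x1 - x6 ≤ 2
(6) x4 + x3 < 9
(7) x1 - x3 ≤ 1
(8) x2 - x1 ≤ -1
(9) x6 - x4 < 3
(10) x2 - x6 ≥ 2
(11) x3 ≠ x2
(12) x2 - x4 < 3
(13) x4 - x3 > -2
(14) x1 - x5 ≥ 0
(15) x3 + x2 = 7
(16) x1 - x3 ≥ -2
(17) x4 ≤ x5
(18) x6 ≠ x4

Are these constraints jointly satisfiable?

Unsatisfiable

Constraints 1, 4, 5, 10, and 14 give x5 − x4 ≥ 2, x4 − x2 ≥ -1, x2 − x6 ≥ 2, x6 − x1 ≥ -2, x1 − x5 ≥ 0.
Adding all 5 inequalities: the left sides telescope to 0, and the right sides sum to 2 + (-1) + 2 + (-2) + 0 = 1. So 0 ≥ 1, which is false.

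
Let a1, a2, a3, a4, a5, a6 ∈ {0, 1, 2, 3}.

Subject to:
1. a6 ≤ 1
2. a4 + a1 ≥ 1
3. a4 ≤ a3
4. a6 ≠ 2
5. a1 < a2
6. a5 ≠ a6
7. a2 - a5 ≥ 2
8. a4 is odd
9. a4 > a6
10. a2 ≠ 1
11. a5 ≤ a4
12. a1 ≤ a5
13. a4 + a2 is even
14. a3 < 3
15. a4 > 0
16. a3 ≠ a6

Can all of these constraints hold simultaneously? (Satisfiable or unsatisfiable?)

One satisfying assignment is a1 = 1, a2 = 3, a3 = 2, a4 = 1, a5 = 1, a6 = 0.
For the less obvious constraints — constraint 2: a4 + a1 = 2; constraint 7: a2 - a5 = 2 — and the others hold by inspection.

Satisfiable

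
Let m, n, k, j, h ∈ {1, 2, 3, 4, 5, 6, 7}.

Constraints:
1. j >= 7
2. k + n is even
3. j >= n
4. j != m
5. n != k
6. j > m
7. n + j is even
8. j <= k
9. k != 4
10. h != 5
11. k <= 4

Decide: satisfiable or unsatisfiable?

From constraint 1: j ≥ 7. From constraints 8 and 11: j ≤ k and k ≤ 4, so j ≤ 4. But 4 < 7, so no value of j works.

Unsatisfiable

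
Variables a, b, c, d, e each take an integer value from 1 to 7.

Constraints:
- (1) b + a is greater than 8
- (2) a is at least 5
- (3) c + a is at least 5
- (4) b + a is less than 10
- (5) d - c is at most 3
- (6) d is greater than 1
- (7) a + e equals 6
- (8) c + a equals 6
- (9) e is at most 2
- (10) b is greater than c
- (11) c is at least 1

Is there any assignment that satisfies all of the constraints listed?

One satisfying assignment is a = 5, b = 4, c = 1, d = 3, e = 1.
For the less obvious constraints — constraint 1: b + a = 9; constraint 3: c + a = 6 — and the others hold by inspection.

Satisfiable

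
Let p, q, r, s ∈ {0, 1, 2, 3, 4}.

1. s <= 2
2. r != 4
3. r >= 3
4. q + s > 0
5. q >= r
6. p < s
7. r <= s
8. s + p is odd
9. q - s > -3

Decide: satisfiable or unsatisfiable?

From constraint 3: r ≥ 3. From constraints 1 and 7: r ≤ s and s ≤ 2, so r ≤ 2. But 2 < 3, so no value of r works.

Unsatisfiable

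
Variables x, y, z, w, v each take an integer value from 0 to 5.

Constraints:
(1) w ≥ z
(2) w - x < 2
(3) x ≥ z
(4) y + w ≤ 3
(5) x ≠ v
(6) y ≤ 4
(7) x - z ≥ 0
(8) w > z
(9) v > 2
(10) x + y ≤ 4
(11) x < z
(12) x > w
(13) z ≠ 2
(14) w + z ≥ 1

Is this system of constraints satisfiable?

Constraints 8, 11, and 12 give x < z, z < w, w < x. Chaining: x < z < w < x, which forces x < x — impossible.

Unsatisfiable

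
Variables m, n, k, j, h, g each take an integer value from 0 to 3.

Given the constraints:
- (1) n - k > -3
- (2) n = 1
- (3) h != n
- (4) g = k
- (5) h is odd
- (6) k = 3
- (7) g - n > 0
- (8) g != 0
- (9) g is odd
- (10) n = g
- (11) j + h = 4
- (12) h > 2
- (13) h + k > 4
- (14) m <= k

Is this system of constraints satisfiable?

Constraint 2 fixes n = 1 and constraint 6 fixes k = 3. Constraints 4 and 10 give n = g = k, so n = k. But 1 ≠ 3 — contradiction.

Unsatisfiable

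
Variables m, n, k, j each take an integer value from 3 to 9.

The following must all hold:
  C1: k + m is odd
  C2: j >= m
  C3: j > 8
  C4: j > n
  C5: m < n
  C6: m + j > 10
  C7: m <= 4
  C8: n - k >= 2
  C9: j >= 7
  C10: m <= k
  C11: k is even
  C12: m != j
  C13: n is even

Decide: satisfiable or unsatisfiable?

Setting (m, n, k, j) = (3, 6, 4, 9) satisfies everything: constraint 1: k + m = 7 is odd; constraint 6: m + j = 12; constraint 8: n - k = 2, and the others follow.

Satisfiable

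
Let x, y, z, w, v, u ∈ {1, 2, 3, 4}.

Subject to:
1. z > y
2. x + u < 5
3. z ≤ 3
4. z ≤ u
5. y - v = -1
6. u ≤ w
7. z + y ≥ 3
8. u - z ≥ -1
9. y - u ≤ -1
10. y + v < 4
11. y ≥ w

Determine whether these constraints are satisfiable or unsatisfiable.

Constraints 1, 4, 6, and 11 give u ≤ w, w ≤ y, y < z, z ≤ u. Chaining: u ≤ w ≤ y < z ≤ u, which forces u < u — impossible.

Unsatisfiable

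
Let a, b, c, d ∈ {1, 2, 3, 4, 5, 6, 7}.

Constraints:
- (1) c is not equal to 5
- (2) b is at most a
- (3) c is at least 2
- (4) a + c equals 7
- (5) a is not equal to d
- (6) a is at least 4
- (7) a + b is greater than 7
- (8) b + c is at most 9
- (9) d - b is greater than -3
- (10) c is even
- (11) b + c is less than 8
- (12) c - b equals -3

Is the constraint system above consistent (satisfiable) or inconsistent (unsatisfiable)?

Take a = 5, b = 5, c = 2, d = 3. Then constraint 4: a + c = 7; constraint 7: a + b = 10, and every other listed constraint is also met.

Satisfiable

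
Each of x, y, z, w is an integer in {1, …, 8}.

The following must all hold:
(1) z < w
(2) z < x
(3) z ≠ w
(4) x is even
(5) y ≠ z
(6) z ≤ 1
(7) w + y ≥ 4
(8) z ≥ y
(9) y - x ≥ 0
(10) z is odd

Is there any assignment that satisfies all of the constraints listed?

Unsatisfiable

Constraints 2, 8, and 9 give z < x, x ≤ y, y ≤ z. Chaining: z < x ≤ y ≤ z, which forces z < z — impossible.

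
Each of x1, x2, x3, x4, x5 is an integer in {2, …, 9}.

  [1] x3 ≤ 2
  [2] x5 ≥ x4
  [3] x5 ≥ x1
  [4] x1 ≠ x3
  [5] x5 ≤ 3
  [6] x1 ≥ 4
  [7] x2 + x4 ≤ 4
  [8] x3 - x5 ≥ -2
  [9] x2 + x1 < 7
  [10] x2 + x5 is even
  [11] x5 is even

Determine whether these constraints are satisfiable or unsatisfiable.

From constraints 3 and 6: x5 ≥ x1 and x1 ≥ 4, so x5 ≥ 4. From constraint 5: x5 ≤ 3. But 3 < 4, so no value of x5 works.

Unsatisfiable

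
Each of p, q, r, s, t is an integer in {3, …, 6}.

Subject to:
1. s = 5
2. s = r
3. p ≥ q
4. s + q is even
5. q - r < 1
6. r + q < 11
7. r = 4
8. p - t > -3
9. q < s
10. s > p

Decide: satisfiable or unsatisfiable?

Constraint 1 fixes s = 5 and constraint 7 fixes r = 4, but constraint 2 requires s = r. Since 5 ≠ 4, contradiction.

Unsatisfiable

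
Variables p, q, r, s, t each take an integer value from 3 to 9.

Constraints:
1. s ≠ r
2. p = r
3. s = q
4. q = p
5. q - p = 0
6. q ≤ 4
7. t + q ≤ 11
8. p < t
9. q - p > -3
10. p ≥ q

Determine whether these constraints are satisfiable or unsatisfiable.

Unsatisfiable

From constraints 2, 3, and 4, s = q = p = r, so s = r. But constraint 1 says s ≠ r. Contradiction.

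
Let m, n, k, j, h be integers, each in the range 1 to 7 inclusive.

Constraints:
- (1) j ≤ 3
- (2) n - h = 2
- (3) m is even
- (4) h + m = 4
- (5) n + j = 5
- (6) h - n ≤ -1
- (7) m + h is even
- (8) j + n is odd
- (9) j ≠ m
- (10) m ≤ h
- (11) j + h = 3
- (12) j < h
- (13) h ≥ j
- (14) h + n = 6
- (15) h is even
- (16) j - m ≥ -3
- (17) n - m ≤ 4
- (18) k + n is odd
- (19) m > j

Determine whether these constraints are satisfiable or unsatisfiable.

Satisfiable

The assignment m = 2, n = 4, k = 3, j = 1, h = 2 works:
  constraint 2 holds since n - h = 2.
  constraint 4 holds since h + m = 4.
The rest check out directly.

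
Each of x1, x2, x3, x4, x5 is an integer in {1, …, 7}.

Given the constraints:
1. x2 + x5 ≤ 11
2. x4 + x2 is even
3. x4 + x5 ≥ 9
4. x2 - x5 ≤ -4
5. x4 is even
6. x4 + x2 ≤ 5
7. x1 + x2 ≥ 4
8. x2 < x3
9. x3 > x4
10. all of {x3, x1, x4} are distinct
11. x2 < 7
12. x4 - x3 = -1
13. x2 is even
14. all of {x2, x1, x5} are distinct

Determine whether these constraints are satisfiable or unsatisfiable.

Take x1 = 4, x2 = 2, x3 = 3, x4 = 2, x5 = 7. Then constraint 1: x2 + x5 = 9; constraint 3: x4 + x5 = 9, and every other listed constraint is also met.

Satisfiable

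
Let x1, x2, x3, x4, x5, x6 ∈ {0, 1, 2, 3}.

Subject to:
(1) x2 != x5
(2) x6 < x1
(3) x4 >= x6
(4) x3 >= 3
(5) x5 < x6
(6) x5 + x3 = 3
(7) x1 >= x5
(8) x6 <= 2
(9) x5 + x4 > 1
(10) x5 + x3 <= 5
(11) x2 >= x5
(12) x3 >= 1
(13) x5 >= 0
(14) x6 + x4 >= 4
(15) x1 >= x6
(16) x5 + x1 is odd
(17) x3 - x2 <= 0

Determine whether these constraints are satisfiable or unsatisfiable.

Satisfiable

Take x1 = 3, x2 = 3, x3 = 3, x4 = 3, x5 = 0, x6 = 1. Then constraint 6: x5 + x3 = 3; constraint 9: x5 + x4 = 3; constraint 10: x5 + x3 = 3, and every other listed constraint is also met.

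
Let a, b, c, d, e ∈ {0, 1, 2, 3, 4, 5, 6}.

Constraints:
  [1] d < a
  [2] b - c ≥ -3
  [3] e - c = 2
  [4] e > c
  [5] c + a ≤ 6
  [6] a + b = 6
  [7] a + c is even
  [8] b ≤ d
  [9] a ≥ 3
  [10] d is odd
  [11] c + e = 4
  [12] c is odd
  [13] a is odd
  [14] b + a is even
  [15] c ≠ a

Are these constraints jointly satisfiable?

Take a = 5, b = 1, c = 1, d = 3, e = 3. Then constraint 2: b - c = 0; constraint 3: e - c = 2; constraint 5: c + a = 6, and every other listed constraint is also met.

Satisfiable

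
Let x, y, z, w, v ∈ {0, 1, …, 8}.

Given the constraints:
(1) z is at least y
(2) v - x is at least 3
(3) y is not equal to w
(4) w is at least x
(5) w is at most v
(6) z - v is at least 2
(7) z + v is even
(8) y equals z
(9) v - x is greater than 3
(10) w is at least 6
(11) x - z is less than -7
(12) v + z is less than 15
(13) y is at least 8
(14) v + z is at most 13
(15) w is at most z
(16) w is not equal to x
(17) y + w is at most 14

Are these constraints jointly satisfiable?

From constraints 5 and 10: v ≥ w ≥ 6. From constraints 1 and 13: z ≥ y ≥ 8. Hence v + z ≥ 14. But constraint 14 requires v + z ≤ 13, and 13 < 14. Contradiction.

Unsatisfiable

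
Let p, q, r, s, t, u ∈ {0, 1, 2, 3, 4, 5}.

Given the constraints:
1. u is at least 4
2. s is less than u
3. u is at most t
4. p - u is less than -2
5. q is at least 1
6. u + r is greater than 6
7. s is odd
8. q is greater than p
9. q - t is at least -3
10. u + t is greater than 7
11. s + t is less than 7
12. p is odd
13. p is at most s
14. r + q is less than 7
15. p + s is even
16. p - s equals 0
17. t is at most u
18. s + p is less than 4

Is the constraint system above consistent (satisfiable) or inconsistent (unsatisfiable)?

Setting (p, q, r, s, t, u) = (1, 4, 2, 1, 5, 5) satisfies everything: constraint 4: p - u = -4; constraint 6: u + r = 7; constraint 9: q - t = -1, and the others follow.

Satisfiable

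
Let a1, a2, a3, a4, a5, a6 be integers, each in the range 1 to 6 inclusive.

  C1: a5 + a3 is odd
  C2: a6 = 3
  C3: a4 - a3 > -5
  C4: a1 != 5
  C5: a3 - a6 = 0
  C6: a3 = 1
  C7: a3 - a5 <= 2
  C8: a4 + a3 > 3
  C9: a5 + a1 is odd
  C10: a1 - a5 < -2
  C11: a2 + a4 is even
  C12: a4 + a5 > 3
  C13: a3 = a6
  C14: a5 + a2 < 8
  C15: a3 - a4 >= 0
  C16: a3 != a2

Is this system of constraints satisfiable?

Constraint 6 fixes a3 = 1 and constraint 2 fixes a6 = 3, but constraint 13 requires a3 = a6. Since 1 ≠ 3, contradiction.

Unsatisfiable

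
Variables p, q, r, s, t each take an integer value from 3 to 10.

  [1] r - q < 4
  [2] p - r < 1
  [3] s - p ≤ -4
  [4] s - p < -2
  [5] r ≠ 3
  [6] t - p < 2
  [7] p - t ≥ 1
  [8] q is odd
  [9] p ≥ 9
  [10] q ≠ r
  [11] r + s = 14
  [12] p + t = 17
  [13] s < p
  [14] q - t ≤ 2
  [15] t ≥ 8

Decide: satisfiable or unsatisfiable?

Satisfiable

The assignment p = 9, q = 9, r = 10, s = 4, t = 8 works:
  constraint 1 holds since r - q = 1.
  constraint 2 holds since p - r = -1.
  constraint 3 holds since s - p = -5.
The rest check out directly.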